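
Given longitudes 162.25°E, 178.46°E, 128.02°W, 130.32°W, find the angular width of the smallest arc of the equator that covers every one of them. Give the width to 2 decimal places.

Sort the longitudes: -130.32°, -128.02°, +162.25°, +178.46°.
Eastward gaps between consecutive values (wrapping around): 2.30°, 290.27°, 16.21°, 51.22°.
Largest gap = 290.27° ⇒ minimal covering band is its complement: 360° − 290.27° = 69.73°.
Band runs from +162.25° eastward to -128.02°, crossing the antimeridian.

69.73°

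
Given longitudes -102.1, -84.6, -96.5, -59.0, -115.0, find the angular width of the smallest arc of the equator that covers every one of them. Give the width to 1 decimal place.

Sort the longitudes: -115.0°, -102.1°, -96.5°, -84.6°, -59.0°.
Eastward gaps between consecutive values (wrapping around): 12.9°, 5.6°, 11.9°, 25.6°, 304.0°.
Largest gap = 304.0° ⇒ minimal covering band is its complement: 360° − 304.0° = 56.0°.
Band runs from -115.0° eastward to -59.0°.

56.0°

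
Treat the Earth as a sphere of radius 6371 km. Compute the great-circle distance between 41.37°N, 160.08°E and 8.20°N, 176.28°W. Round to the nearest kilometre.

Δλ = -176.28 − 160.08 = -336.36°; wrapped into (−180°, 180°]: 23.64°.
Δφ = 8.20 − 41.37 = -33.17°.
a = sin²(Δφ/2) + cos φ₁ · cos φ₂ · sin²(Δλ/2) = 0.112641.
c = 2·atan2(√a, √(1−a)) = 0.68453 rad → d = 6371·c ≈ 4361.12 km.

4361 km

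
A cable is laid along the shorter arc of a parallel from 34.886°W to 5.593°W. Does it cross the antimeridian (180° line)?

Signed shortest Δλ = ((-5.593 − -34.886 + 180) mod 360) − 180 = 29.293°.
Going east by 29.293° from -34.886° reaches -5.593° without touching 180°.

No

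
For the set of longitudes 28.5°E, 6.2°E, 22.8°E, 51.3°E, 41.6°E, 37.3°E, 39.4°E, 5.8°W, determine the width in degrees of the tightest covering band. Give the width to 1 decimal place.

Sort the longitudes: -5.8°, +6.2°, +22.8°, +28.5°, +37.3°, +39.4°, +41.6°, +51.3°.
Eastward gaps between consecutive values (wrapping around): 12.0°, 16.6°, 5.7°, 8.8°, 2.1°, 2.2°, 9.7°, 302.9°.
Largest gap = 302.9° ⇒ minimal covering band is its complement: 360° − 302.9° = 57.1°.
Band runs from -5.8° eastward to +51.3°.

57.1°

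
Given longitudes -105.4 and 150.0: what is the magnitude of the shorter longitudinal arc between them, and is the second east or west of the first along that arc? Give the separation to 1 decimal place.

Raw difference: 150.0 − -105.4 = 255.4°.
Normalise into (−180°, 180°]: 255.4° − 360° = -104.6°.
Negative ⇒ the second point lies to the west; separation 104.6°.

104.6° west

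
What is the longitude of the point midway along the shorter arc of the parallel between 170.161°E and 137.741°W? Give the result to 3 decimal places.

Signed shortest Δλ from +170.161° to -137.741° is +52.098°.
Midpoint longitude = +170.161° + (+52.098°)/2 = +170.161° + 26.049° = +196.210°.
Normalise into (−180°, 180°]: -163.790°.
(The naïve average (+170.161 + -137.741)/2 = 16.21° is on the wrong side of the globe.)

163.790°W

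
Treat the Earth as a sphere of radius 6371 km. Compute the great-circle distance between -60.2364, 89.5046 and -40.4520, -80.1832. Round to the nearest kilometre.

8779 km

Δλ = -80.1832 − 89.5046 = -169.6878°.
Δφ = -40.4520 − -60.2364 = 19.7844°.
a = sin²(Δφ/2) + cos φ₁ · cos φ₂ · sin²(Δλ/2) = 0.404215.
c = 2·atan2(√a, √(1−a)) = 1.37804 rad → d = 6371·c ≈ 8779.46 km.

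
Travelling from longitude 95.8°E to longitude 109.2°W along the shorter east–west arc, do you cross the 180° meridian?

Yes

Naïve |-109.2 − 95.8| = 205.0° > 180°, so the shorter arc goes the other way round — across 180°.
Signed shortest Δλ = ((-109.2 − 95.8 + 180) mod 360) − 180 = 155.0°.
Going east by 155.0° from +95.8° passes through 180° before reaching -109.2°.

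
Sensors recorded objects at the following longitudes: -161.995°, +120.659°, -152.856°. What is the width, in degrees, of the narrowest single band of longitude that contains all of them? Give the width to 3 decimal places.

86.485°

Sort the longitudes: -161.995°, -152.856°, +120.659°.
Eastward gaps between consecutive values (wrapping around): 9.139°, 273.515°, 77.346°.
Largest gap = 273.515° ⇒ minimal covering band is its complement: 360° − 273.515° = 86.485°.
Band runs from +120.659° eastward to -152.856°, crossing the antimeridian.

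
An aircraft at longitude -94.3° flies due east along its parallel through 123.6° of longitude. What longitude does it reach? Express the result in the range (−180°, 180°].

Start at -94.3°; shift +123.6° → +29.3°.
+29.3° already lies in (−180°, 180°].

+29.3°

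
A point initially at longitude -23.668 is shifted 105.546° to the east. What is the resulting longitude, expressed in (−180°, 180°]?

Start at -23.668°; shift +105.546° → +81.878°.
+81.878° already lies in (−180°, 180°].

+81.878°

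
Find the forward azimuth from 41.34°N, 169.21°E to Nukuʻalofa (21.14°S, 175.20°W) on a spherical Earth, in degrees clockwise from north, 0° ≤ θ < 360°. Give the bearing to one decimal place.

163.8°

Δλ = -175.20 − 169.21 = -344.41°; wrapped into (−180°, 180°]: 15.59°.
θ = atan2( sin Δλ · cos φ₂ , cos φ₁ · sin φ₂ − sin φ₁ · cos φ₂ · cos Δλ )
  = atan2(0.25067, -0.86418) = 163.825° → normalised to [0°, 360°): 163.825°.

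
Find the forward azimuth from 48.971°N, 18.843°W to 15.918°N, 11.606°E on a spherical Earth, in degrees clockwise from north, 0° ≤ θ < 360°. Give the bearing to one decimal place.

132.4°

Δλ = 11.606 − -18.843 = 30.449°.
θ = atan2( sin Δλ · cos φ₂ , cos φ₁ · sin φ₂ − sin φ₁ · cos φ₂ · cos Δλ )
  = atan2(0.48734, -0.44536) = 132.423° → normalised to [0°, 360°): 132.423°.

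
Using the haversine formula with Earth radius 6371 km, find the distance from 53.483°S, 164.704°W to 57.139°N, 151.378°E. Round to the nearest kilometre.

12928 km

Δλ = 151.378 − -164.704 = 316.082°; wrapped into (−180°, 180°]: -43.918°.
Δφ = 57.139 − -53.483 = 110.622°.
a = sin²(Δφ/2) + cos φ₁ · cos φ₂ · sin²(Δλ/2) = 0.721250.
c = 2·atan2(√a, √(1−a)) = 2.02918 rad → d = 6371·c ≈ 12927.91 km.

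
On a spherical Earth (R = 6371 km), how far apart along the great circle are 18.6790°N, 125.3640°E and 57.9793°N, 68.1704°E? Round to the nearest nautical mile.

3426 nmi

Δλ = 68.1704 − 125.3640 = -57.1936°.
Δφ = 57.9793 − 18.6790 = 39.3003°.
a = sin²(Δφ/2) + cos φ₁ · cos φ₂ · sin²(Δλ/2) = 0.228157.
c = 2·atan2(√a, √(1−a)) = 0.99597 rad → d = 6371·c ≈ 6345.35 km ≈ 3426.22 nmi.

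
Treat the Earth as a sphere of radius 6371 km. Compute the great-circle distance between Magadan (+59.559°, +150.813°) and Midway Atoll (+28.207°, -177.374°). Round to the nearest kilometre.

4237 km

Δλ = -177.374 − 150.813 = -328.187°; wrapped into (−180°, 180°]: 31.813°.
Δφ = 28.207 − 59.559 = -31.352°.
a = sin²(Δφ/2) + cos φ₁ · cos φ₂ · sin²(Δλ/2) = 0.106543.
c = 2·atan2(√a, √(1−a)) = 0.66501 rad → d = 6371·c ≈ 4236.75 km.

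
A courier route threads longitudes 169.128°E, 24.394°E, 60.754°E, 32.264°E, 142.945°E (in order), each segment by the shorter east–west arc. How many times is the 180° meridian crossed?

0

Leg 1: +169.128° → +24.394°, shortest Δλ = -144.734° (west) — does not cross 180°.
Leg 2: +24.394° → +60.754°, shortest Δλ = 36.36° (east) — does not cross 180°.
Leg 3: +60.754° → +32.264°, shortest Δλ = -28.49° (west) — does not cross 180°.
Leg 4: +32.264° → +142.945°, shortest Δλ = 110.681° (east) — does not cross 180°.
Total crossings: 0.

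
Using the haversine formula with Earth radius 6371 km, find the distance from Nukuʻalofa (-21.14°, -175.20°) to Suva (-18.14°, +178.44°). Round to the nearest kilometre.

Δλ = 178.44 − -175.20 = 353.64°; wrapped into (−180°, 180°]: -6.36°.
Δφ = -18.14 − -21.14 = 3.00°.
a = sin²(Δφ/2) + cos φ₁ · cos φ₂ · sin²(Δλ/2) = 0.003413.
c = 2·atan2(√a, √(1−a)) = 0.11690 rad → d = 6371·c ≈ 744.79 km.

745 km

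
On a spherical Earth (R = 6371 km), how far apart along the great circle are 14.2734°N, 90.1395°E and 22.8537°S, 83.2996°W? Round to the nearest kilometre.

18837 km

Δλ = -83.2996 − 90.1395 = -173.4391°.
Δφ = -22.8537 − 14.2734 = -37.1271°.
a = sin²(Δφ/2) + cos φ₁ · cos φ₂ · sin²(Δλ/2) = 0.991480.
c = 2·atan2(√a, √(1−a)) = 2.95672 rad → d = 6371·c ≈ 18837.24 km.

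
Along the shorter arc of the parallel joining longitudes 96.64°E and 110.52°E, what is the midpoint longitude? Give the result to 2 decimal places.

103.58°E

Signed shortest Δλ from +96.64° to +110.52° is +13.88°.
Midpoint longitude = +96.64° + (+13.88°)/2 = +96.64° + 6.94° = +103.58°.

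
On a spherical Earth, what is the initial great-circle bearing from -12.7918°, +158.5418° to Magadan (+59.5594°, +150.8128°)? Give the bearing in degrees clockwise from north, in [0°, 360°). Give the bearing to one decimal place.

Δλ = 150.8128 − 158.5418 = -7.7290°.
θ = atan2( sin Δλ · cos φ₂ , cos φ₁ · sin φ₂ − sin φ₁ · cos φ₂ · cos Δλ )
  = atan2(-0.06814, 0.95191) = -4.094° → normalised to [0°, 360°): 355.906°.

355.9°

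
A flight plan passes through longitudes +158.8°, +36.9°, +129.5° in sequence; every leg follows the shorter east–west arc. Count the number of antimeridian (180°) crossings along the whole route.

0

Leg 1: +158.8° → +36.9°, shortest Δλ = -121.9° (west) — does not cross 180°.
Leg 2: +36.9° → +129.5°, shortest Δλ = 92.6° (east) — does not cross 180°.
Total crossings: 0.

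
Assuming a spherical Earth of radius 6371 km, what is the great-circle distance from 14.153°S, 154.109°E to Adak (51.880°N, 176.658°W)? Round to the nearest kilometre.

7865 km

Δλ = -176.658 − 154.109 = -330.767°; wrapped into (−180°, 180°]: 29.233°.
Δφ = 51.880 − -14.153 = 66.033°.
a = sin²(Δφ/2) + cos φ₁ · cos φ₂ · sin²(Δλ/2) = 0.335012.
c = 2·atan2(√a, √(1−a)) = 1.23452 rad → d = 6371·c ≈ 7865.11 km.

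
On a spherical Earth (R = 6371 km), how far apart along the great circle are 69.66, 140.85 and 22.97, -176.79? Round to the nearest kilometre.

5889 km

Δλ = -176.79 − 140.85 = -317.64°; wrapped into (−180°, 180°]: 42.36°.
Δφ = 22.97 − 69.66 = -46.69°.
a = sin²(Δφ/2) + cos φ₁ · cos φ₂ · sin²(Δλ/2) = 0.198803.
c = 2·atan2(√a, √(1−a)) = 0.92430 rad → d = 6371·c ≈ 5888.71 km.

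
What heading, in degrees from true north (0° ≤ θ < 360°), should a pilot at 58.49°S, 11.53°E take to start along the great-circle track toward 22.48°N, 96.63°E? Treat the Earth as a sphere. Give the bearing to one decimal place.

73.8°

Δλ = 96.63 − 11.53 = 85.10°.
θ = atan2( sin Δλ · cos φ₂ , cos φ₁ · sin φ₂ − sin φ₁ · cos φ₂ · cos Δλ )
  = atan2(0.92064, 0.26713) = 73.820° → normalised to [0°, 360°): 73.820°.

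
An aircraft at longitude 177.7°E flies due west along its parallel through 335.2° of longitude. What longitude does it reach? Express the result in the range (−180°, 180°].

Start at +177.7°; shift −335.2° → -157.5°.
-157.5° already lies in (−180°, 180°].

157.5°W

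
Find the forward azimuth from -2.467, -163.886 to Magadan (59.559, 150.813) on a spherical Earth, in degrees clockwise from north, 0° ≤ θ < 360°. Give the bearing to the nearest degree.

Δλ = 150.813 − -163.886 = 314.699°; wrapped into (−180°, 180°]: -45.301°.
θ = atan2( sin Δλ · cos φ₂ , cos φ₁ · sin φ₂ − sin φ₁ · cos φ₂ · cos Δλ )
  = atan2(-0.36013, 0.87669) = -22.332° → normalised to [0°, 360°): 337.668°.

338°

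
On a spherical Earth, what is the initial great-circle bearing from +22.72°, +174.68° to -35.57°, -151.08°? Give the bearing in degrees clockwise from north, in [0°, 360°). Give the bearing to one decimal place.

150.1°

Δλ = -151.08 − 174.68 = -325.76°; wrapped into (−180°, 180°]: 34.24°.
θ = atan2( sin Δλ · cos φ₂ , cos φ₁ · sin φ₂ − sin φ₁ · cos φ₂ · cos Δλ )
  = atan2(0.45767, -0.79627) = 150.111° → normalised to [0°, 360°): 150.111°.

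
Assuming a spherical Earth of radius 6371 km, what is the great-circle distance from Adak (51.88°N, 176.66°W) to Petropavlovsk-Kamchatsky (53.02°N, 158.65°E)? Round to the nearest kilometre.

Δλ = 158.65 − -176.66 = 335.31°; wrapped into (−180°, 180°]: -24.69°.
Δφ = 53.02 − 51.88 = 1.14°.
a = sin²(Δφ/2) + cos φ₁ · cos φ₂ · sin²(Δλ/2) = 0.017072.
c = 2·atan2(√a, √(1−a)) = 0.26207 rad → d = 6371·c ≈ 1669.66 km.

1670 km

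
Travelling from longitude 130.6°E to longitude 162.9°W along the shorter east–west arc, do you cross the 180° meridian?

Yes

Naïve |-162.9 − 130.6| = 293.5° > 180°, so the shorter arc goes the other way round — across 180°.
Signed shortest Δλ = ((-162.9 − 130.6 + 180) mod 360) − 180 = 66.5°.
Going east by 66.5° from +130.6° passes through 180° before reaching -162.9°.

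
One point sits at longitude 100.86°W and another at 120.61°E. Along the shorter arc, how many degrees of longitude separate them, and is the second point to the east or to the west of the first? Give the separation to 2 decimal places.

Raw difference: 120.61 − -100.86 = 221.47°.
Normalise into (−180°, 180°]: 221.47° − 360° = -138.53°.
Negative ⇒ the second point lies to the west; separation 138.53°.

138.53° west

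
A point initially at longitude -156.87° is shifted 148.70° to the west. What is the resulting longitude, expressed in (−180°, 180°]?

Start at -156.87°; shift −148.70° → -305.57°.
-305.57° lies outside (−180°, 180°]; add 360° → +54.43°.

+54.43°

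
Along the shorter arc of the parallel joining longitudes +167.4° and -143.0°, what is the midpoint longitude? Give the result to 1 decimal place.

Signed shortest Δλ from +167.4° to -143.0° is +49.6°.
Midpoint longitude = +167.4° + (+49.6°)/2 = +167.4° + 24.8° = +192.2°.
Normalise into (−180°, 180°]: -167.8°.
(The naïve average (+167.4 + -143.0)/2 = 12.2° is on the wrong side of the globe.)

-167.8°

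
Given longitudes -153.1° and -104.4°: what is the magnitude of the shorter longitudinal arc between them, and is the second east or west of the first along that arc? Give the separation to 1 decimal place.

48.7° east

Raw difference: -104.4 − -153.1 = 48.7°.
Normalise into (−180°, 180°]: 48.7° stays 48.7°.
Positive ⇒ the second point lies to the east; separation 48.7°.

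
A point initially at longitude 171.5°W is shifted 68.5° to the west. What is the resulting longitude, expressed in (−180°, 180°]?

120.0°E

Start at -171.5°; shift −68.5° → -240.0°.
-240.0° lies outside (−180°, 180°]; add 360° → +120.0°.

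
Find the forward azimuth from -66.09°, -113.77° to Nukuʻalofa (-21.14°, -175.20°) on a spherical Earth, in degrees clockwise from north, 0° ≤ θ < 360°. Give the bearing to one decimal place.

Δλ = -175.20 − -113.77 = -61.43°.
θ = atan2( sin Δλ · cos φ₂ , cos φ₁ · sin φ₂ − sin φ₁ · cos φ₂ · cos Δλ )
  = atan2(-0.81913, 0.26160) = -72.289° → normalised to [0°, 360°): 287.711°.

287.7°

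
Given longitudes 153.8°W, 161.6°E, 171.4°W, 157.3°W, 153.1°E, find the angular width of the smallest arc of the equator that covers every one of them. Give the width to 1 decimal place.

Sort the longitudes: -171.4°, -157.3°, -153.8°, +153.1°, +161.6°.
Eastward gaps between consecutive values (wrapping around): 14.1°, 3.5°, 306.9°, 8.5°, 27.0°.
Largest gap = 306.9° ⇒ minimal covering band is its complement: 360° − 306.9° = 53.1°.
Band runs from +153.1° eastward to -153.8°, crossing the antimeridian.

53.1°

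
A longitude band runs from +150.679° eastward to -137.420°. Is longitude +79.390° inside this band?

Band width going east from +150.679° to -137.420°: ((-137.420 − 150.679) mod 360) = 71.901°.
Offset of +79.390° east of the west edge: ((79.390 − 150.679) mod 360) = 288.711°.
288.711° > 71.901° ⇒ outside.

No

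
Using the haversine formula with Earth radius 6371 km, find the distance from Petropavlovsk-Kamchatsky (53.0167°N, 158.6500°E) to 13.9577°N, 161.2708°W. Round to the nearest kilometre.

5588 km

Δλ = -161.2708 − 158.6500 = -319.9208°; wrapped into (−180°, 180°]: 40.0792°.
Δφ = 13.9577 − 53.0167 = -39.0590°.
a = sin²(Δφ/2) + cos φ₁ · cos φ₂ · sin²(Δλ/2) = 0.180305.
c = 2·atan2(√a, √(1−a)) = 0.87709 rad → d = 6371·c ≈ 5587.95 km.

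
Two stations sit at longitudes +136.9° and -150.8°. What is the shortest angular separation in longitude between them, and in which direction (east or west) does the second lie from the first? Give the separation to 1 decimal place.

Raw difference: -150.8 − 136.9 = -287.7°.
Normalise into (−180°, 180°]: -287.7° + 360° = 72.3°.
Positive ⇒ the second point lies to the east; separation 72.3°.

72.3° east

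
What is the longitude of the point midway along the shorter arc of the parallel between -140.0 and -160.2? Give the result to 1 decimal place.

-150.1°

Signed shortest Δλ from -140.0° to -160.2° is -20.2°.
Midpoint longitude = -140.0° + (-20.2°)/2 = -140.0° − 10.1° = -150.1°.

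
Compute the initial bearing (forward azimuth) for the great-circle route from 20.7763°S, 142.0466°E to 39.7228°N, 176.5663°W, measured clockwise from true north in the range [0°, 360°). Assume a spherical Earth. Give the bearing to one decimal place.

32.4°

Δλ = -176.5663 − 142.0466 = -318.6129°; wrapped into (−180°, 180°]: 41.3871°.
θ = atan2( sin Δλ · cos φ₂ , cos φ₁ · sin φ₂ − sin φ₁ · cos φ₂ · cos Δλ )
  = atan2(0.50852, 0.80221) = 32.370° → normalised to [0°, 360°): 32.370°.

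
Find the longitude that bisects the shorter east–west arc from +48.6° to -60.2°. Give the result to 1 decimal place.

-5.8°

Signed shortest Δλ from +48.6° to -60.2° is -108.8°.
Midpoint longitude = +48.6° + (-108.8°)/2 = +48.6° − 54.4° = -5.8°.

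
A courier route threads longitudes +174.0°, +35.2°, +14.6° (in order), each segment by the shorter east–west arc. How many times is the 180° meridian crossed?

0

Leg 1: +174.0° → +35.2°, shortest Δλ = -138.8° (west) — does not cross 180°.
Leg 2: +35.2° → +14.6°, shortest Δλ = -20.6° (west) — does not cross 180°.
Total crossings: 0.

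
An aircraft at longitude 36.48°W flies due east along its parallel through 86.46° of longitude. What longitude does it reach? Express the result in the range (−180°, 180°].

Start at -36.48°; shift +86.46° → +49.98°.
+49.98° already lies in (−180°, 180°].

49.98°E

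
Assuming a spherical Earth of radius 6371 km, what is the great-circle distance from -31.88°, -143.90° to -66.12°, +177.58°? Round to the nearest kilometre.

Δλ = 177.58 − -143.90 = 321.48°; wrapped into (−180°, 180°]: -38.52°.
Δφ = -66.12 − -31.88 = -34.24°.
a = sin²(Δφ/2) + cos φ₁ · cos φ₂ · sin²(Δλ/2) = 0.124058.
c = 2·atan2(√a, √(1−a)) = 0.71988 rad → d = 6371·c ≈ 4586.37 km.

4586 km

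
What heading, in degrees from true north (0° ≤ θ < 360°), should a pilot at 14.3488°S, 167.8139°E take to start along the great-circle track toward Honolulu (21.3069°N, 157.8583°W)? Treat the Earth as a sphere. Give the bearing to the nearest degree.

44°

Δλ = -157.8583 − 167.8139 = -325.6722°; wrapped into (−180°, 180°]: 34.3278°.
θ = atan2( sin Δλ · cos φ₂ , cos φ₁ · sin φ₂ − sin φ₁ · cos φ₂ · cos Δλ )
  = atan2(0.52538, 0.54270) = 44.071° → normalised to [0°, 360°): 44.071°.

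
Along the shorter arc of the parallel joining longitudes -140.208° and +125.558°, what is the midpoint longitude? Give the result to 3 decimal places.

+172.675°

Signed shortest Δλ from -140.208° to +125.558° is -94.234°.
Midpoint longitude = -140.208° + (-94.234°)/2 = -140.208° − 47.117° = -187.325°.
Normalise into (−180°, 180°]: +172.675°.
(The naïve average (-140.208 + +125.558)/2 = -7.325° is on the wrong side of the globe.)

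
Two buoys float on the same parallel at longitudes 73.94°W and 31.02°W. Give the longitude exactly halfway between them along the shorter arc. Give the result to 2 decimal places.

52.48°W

Signed shortest Δλ from -73.94° to -31.02° is +42.92°.
Midpoint longitude = -73.94° + (+42.92°)/2 = -73.94° + 21.46° = -52.48°.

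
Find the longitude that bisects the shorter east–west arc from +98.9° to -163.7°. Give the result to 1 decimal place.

+147.6°

Signed shortest Δλ from +98.9° to -163.7° is +97.4°.
Midpoint longitude = +98.9° + (+97.4°)/2 = +98.9° + 48.7° = +147.6°.
(The naïve average (+98.9 + -163.7)/2 = -32.4° is on the wrong side of the globe.)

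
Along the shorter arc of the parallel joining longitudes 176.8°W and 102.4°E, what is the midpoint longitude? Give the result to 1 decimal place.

Signed shortest Δλ from -176.8° to +102.4° is -80.8°.
Midpoint longitude = -176.8° + (-80.8°)/2 = -176.8° − 40.4° = -217.2°.
Normalise into (−180°, 180°]: +142.8°.
(The naïve average (-176.8 + +102.4)/2 = -37.2° is on the wrong side of the globe.)

142.8°E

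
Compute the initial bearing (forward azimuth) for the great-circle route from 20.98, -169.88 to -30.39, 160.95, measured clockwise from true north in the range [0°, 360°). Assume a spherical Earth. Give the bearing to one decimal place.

209.5°

Δλ = 160.95 − -169.88 = 330.83°; wrapped into (−180°, 180°]: -29.17°.
θ = atan2( sin Δλ · cos φ₂ , cos φ₁ · sin φ₂ − sin φ₁ · cos φ₂ · cos Δλ )
  = atan2(-0.42043, -0.74202) = -150.464° → normalised to [0°, 360°): 209.536°.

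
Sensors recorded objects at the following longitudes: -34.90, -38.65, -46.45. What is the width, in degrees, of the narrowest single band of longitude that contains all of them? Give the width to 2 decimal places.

11.55°

Sort the longitudes: -46.45°, -38.65°, -34.90°.
Eastward gaps between consecutive values (wrapping around): 7.80°, 3.75°, 348.45°.
Largest gap = 348.45° ⇒ minimal covering band is its complement: 360° − 348.45° = 11.55°.
Band runs from -46.45° eastward to -34.90°.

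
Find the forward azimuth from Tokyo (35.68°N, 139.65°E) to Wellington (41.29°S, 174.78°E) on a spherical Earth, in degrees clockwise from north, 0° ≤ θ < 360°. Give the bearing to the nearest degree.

Δλ = 174.78 − 139.65 = 35.13°.
θ = atan2( sin Δλ · cos φ₂ , cos φ₁ · sin φ₂ − sin φ₁ · cos φ₂ · cos Δλ )
  = atan2(0.43237, -0.89442) = 154.201° → normalised to [0°, 360°): 154.201°.

154°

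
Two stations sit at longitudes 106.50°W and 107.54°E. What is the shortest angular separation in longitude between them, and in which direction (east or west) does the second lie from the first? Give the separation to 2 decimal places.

Raw difference: 107.54 − -106.50 = 214.04°.
Normalise into (−180°, 180°]: 214.04° − 360° = -145.96°.
Negative ⇒ the second point lies to the west; separation 145.96°.

145.96° west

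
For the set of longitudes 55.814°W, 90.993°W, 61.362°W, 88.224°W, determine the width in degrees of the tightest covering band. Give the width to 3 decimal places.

35.179°

Sort the longitudes: -90.993°, -88.224°, -61.362°, -55.814°.
Eastward gaps between consecutive values (wrapping around): 2.769°, 26.862°, 5.548°, 324.821°.
Largest gap = 324.821° ⇒ minimal covering band is its complement: 360° − 324.821° = 35.179°.
Band runs from -90.993° eastward to -55.814°.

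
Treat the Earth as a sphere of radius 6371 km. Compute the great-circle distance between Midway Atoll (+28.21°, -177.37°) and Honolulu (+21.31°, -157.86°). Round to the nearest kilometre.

Δλ = -157.86 − -177.37 = 19.51°.
Δφ = 21.31 − 28.21 = -6.90°.
a = sin²(Δφ/2) + cos φ₁ · cos φ₂ · sin²(Δλ/2) = 0.027190.
c = 2·atan2(√a, √(1−a)) = 0.33130 rad → d = 6371·c ≈ 2110.72 km.

2111 km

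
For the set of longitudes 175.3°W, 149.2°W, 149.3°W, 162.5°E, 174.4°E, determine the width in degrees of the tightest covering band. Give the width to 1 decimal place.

48.3°

Sort the longitudes: -175.3°, -149.3°, -149.2°, +162.5°, +174.4°.
Eastward gaps between consecutive values (wrapping around): 26.0°, 0.1°, 311.7°, 11.9°, 10.3°.
Largest gap = 311.7° ⇒ minimal covering band is its complement: 360° − 311.7° = 48.3°.
Band runs from +162.5° eastward to -149.2°, crossing the antimeridian.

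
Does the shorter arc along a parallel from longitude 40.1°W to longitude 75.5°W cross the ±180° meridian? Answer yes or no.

Signed shortest Δλ = ((-75.5 − -40.1 + 180) mod 360) − 180 = -35.4°.
Going west by 35.4° from -40.1° reaches -75.5° without touching 180°.

No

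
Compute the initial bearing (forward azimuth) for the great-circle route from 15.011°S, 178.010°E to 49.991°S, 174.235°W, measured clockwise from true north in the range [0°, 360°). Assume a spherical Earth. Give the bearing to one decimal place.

Δλ = -174.235 − 178.010 = -352.245°; wrapped into (−180°, 180°]: 7.755°.
θ = atan2( sin Δλ · cos φ₂ , cos φ₁ · sin φ₂ − sin φ₁ · cos φ₂ · cos Δλ )
  = atan2(0.08675, -0.57481) = 171.418° → normalised to [0°, 360°): 171.418°.

171.4°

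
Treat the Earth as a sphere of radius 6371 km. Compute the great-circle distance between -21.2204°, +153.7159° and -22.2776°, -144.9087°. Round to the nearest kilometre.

Δλ = -144.9087 − 153.7159 = -298.6246°; wrapped into (−180°, 180°]: 61.3754°.
Δφ = -22.2776 − -21.2204 = -1.0572°.
a = sin²(Δφ/2) + cos φ₁ · cos φ₂ · sin²(Δλ/2) = 0.224766.
c = 2·atan2(√a, √(1−a)) = 0.98787 rad → d = 6371·c ≈ 6293.74 km.

6294 km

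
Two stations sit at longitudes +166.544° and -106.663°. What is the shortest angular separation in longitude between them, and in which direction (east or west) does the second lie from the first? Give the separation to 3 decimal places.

Raw difference: -106.663 − 166.544 = -273.207°.
Normalise into (−180°, 180°]: -273.207° + 360° = 86.793°.
Positive ⇒ the second point lies to the east; separation 86.793°.

86.793° east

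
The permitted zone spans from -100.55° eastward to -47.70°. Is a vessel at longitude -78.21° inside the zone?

Yes

Band width going east from -100.55° to -47.70°: ((-47.70 − -100.55) mod 360) = 52.85°.
Offset of -78.21° east of the west edge: ((-78.21 − -100.55) mod 360) = 22.34°.
22.34° ≤ 52.85° ⇒ inside.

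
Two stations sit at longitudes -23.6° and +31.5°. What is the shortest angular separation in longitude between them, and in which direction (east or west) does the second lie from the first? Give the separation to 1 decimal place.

Raw difference: 31.5 − -23.6 = 55.1°.
Normalise into (−180°, 180°]: 55.1° stays 55.1°.
Positive ⇒ the second point lies to the east; separation 55.1°.

55.1° east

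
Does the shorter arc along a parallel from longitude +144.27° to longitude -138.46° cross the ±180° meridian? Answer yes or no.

Naïve |-138.46 − 144.27| = 282.73° > 180°, so the shorter arc goes the other way round — across 180°.
Signed shortest Δλ = ((-138.46 − 144.27 + 180) mod 360) − 180 = 77.27°.
Going east by 77.27° from +144.27° passes through 180° before reaching -138.46°.

Yes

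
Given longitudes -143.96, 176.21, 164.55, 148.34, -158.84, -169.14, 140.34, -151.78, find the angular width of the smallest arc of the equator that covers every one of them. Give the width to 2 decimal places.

75.70°

Sort the longitudes: -169.14°, -158.84°, -151.78°, -143.96°, +140.34°, +148.34°, +164.55°, +176.21°.
Eastward gaps between consecutive values (wrapping around): 10.30°, 7.06°, 7.82°, 284.30°, 8.00°, 16.21°, 11.66°, 14.65°.
Largest gap = 284.30° ⇒ minimal covering band is its complement: 360° − 284.30° = 75.70°.
Band runs from +140.34° eastward to -143.96°, crossing the antimeridian.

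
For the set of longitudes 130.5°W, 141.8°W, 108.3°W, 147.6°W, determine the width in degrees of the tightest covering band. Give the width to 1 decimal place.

39.3°

Sort the longitudes: -147.6°, -141.8°, -130.5°, -108.3°.
Eastward gaps between consecutive values (wrapping around): 5.8°, 11.3°, 22.2°, 320.7°.
Largest gap = 320.7° ⇒ minimal covering band is its complement: 360° − 320.7° = 39.3°.
Band runs from -147.6° eastward to -108.3°.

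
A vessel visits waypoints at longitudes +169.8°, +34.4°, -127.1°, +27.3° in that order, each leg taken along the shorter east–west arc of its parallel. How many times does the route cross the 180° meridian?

Leg 1: +169.8° → +34.4°, shortest Δλ = -135.4° (west) — does not cross 180°.
Leg 2: +34.4° → -127.1°, shortest Δλ = -161.5° (west) — does not cross 180°.
Leg 3: -127.1° → +27.3°, shortest Δλ = 154.4° (east) — does not cross 180°.
Total crossings: 0.

0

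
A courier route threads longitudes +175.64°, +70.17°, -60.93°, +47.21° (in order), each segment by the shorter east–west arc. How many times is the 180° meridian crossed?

Leg 1: +175.64° → +70.17°, shortest Δλ = -105.47° (west) — does not cross 180°.
Leg 2: +70.17° → -60.93°, shortest Δλ = -131.1° (west) — does not cross 180°.
Leg 3: -60.93° → +47.21°, shortest Δλ = 108.14° (east) — does not cross 180°.
Total crossings: 0.

0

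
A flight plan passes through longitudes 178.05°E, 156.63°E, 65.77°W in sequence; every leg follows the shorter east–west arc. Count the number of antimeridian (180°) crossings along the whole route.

1

Leg 1: +178.05° → +156.63°, shortest Δλ = -21.42° (west) — does not cross 180°.
Leg 2: +156.63° → -65.77°, shortest Δλ = 137.6° (east) — crosses 180°.
Total crossings: 1.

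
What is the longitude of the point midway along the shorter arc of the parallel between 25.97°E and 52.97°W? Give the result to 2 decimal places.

13.50°W

Signed shortest Δλ from +25.97° to -52.97° is -78.94°.
Midpoint longitude = +25.97° + (-78.94°)/2 = +25.97° − 39.47° = -13.50°.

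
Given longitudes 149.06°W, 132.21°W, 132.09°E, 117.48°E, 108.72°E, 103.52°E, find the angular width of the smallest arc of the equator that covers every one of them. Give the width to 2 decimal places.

124.27°

Sort the longitudes: -149.06°, -132.21°, +103.52°, +108.72°, +117.48°, +132.09°.
Eastward gaps between consecutive values (wrapping around): 16.85°, 235.73°, 5.20°, 8.76°, 14.61°, 78.85°.
Largest gap = 235.73° ⇒ minimal covering band is its complement: 360° − 235.73° = 124.27°.
Band runs from +103.52° eastward to -132.21°, crossing the antimeridian.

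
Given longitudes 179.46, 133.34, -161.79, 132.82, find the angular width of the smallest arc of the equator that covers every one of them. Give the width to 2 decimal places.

Sort the longitudes: -161.79°, +132.82°, +133.34°, +179.46°.
Eastward gaps between consecutive values (wrapping around): 294.61°, 0.52°, 46.12°, 18.75°.
Largest gap = 294.61° ⇒ minimal covering band is its complement: 360° − 294.61° = 65.39°.
Band runs from +132.82° eastward to -161.79°, crossing the antimeridian.

65.39°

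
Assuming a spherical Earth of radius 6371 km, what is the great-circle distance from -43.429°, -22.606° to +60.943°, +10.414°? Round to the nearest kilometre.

Δλ = 10.414 − -22.606 = 33.020°.
Δφ = 60.943 − -43.429 = 104.372°.
a = sin²(Δφ/2) + cos φ₁ · cos φ₂ · sin²(Δλ/2) = 0.652593.
c = 2·atan2(√a, √(1−a)) = 1.88093 rad → d = 6371·c ≈ 11983.41 km.

11983 km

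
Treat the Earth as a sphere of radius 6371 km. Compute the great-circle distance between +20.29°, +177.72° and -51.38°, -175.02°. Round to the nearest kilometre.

8001 km

Δλ = -175.02 − 177.72 = -352.74°; wrapped into (−180°, 180°]: 7.26°.
Δφ = -51.38 − 20.29 = -71.67°.
a = sin²(Δφ/2) + cos φ₁ · cos φ₂ · sin²(Δλ/2) = 0.345102.
c = 2·atan2(√a, √(1−a)) = 1.25582 rad → d = 6371·c ≈ 8000.81 km.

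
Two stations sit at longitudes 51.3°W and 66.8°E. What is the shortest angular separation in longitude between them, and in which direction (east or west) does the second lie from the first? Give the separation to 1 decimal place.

118.1° east

Raw difference: 66.8 − -51.3 = 118.1°.
Normalise into (−180°, 180°]: 118.1° stays 118.1°.
Positive ⇒ the second point lies to the east; separation 118.1°.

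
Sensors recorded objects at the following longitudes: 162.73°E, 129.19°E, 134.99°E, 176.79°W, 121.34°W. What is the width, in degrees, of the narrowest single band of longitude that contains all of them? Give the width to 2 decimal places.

109.47°

Sort the longitudes: -176.79°, -121.34°, +129.19°, +134.99°, +162.73°.
Eastward gaps between consecutive values (wrapping around): 55.45°, 250.53°, 5.80°, 27.74°, 20.48°.
Largest gap = 250.53° ⇒ minimal covering band is its complement: 360° − 250.53° = 109.47°.
Band runs from +129.19° eastward to -121.34°, crossing the antimeridian.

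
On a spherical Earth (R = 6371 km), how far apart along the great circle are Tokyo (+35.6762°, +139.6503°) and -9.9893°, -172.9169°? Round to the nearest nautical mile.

Δλ = -172.9169 − 139.6503 = -312.5672°; wrapped into (−180°, 180°]: 47.4328°.
Δφ = -9.9893 − 35.6762 = -45.6655°.
a = sin²(Δφ/2) + cos φ₁ · cos φ₂ · sin²(Δλ/2) = 0.279997.
c = 2·atan2(√a, √(1−a)) = 1.11519 rad → d = 6371·c ≈ 7104.88 km ≈ 3836.33 nmi.

3836 nmi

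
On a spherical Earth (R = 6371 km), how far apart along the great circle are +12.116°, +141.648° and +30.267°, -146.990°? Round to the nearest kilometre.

7554 km

Δλ = -146.990 − 141.648 = -288.638°; wrapped into (−180°, 180°]: 71.362°.
Δφ = 30.267 − 12.116 = 18.151°.
a = sin²(Δφ/2) + cos φ₁ · cos φ₂ · sin²(Δλ/2) = 0.312167.
c = 2·atan2(√a, √(1−a)) = 1.18568 rad → d = 6371·c ≈ 7553.97 km.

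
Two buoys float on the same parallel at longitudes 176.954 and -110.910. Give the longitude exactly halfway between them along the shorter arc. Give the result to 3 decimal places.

Signed shortest Δλ from +176.954° to -110.910° is +72.136°.
Midpoint longitude = +176.954° + (+72.136°)/2 = +176.954° + 36.068° = +213.022°.
Normalise into (−180°, 180°]: -146.978°.
(The naïve average (+176.954 + -110.910)/2 = 33.022° is on the wrong side of the globe.)

-146.978°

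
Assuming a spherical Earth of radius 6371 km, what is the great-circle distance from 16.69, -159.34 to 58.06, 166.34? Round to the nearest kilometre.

Δλ = 166.34 − -159.34 = 325.68°; wrapped into (−180°, 180°]: -34.32°.
Δφ = 58.06 − 16.69 = 41.37°.
a = sin²(Δφ/2) + cos φ₁ · cos φ₂ · sin²(Δλ/2) = 0.168883.
c = 2·atan2(√a, √(1−a)) = 0.84700 rad → d = 6371·c ≈ 5396.24 km.

5396 km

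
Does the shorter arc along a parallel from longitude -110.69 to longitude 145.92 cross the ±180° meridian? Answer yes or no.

Yes

Naïve |145.92 − -110.69| = 256.61° > 180°, so the shorter arc goes the other way round — across 180°.
Signed shortest Δλ = ((145.92 − -110.69 + 180) mod 360) − 180 = -103.39°.
Going west by 103.39° from -110.69° passes through 180° before reaching +145.92°.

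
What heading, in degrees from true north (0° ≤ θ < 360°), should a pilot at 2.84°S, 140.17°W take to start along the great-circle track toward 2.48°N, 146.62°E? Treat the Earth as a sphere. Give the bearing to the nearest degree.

Δλ = 146.62 − -140.17 = 286.79°; wrapped into (−180°, 180°]: -73.21°.
θ = atan2( sin Δλ · cos φ₂ , cos φ₁ · sin φ₂ − sin φ₁ · cos φ₂ · cos Δλ )
  = atan2(-0.95647, 0.05752) = -86.559° → normalised to [0°, 360°): 273.441°.

273°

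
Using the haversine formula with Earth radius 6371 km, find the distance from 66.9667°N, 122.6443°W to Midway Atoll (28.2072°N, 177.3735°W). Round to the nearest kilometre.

Δλ = -177.3735 − -122.6443 = -54.7292°.
Δφ = 28.2072 − 66.9667 = -38.7595°.
a = sin²(Δφ/2) + cos φ₁ · cos φ₂ · sin²(Δλ/2) = 0.182959.
c = 2·atan2(√a, √(1−a)) = 0.88398 rad → d = 6371·c ≈ 5631.81 km.

5632 km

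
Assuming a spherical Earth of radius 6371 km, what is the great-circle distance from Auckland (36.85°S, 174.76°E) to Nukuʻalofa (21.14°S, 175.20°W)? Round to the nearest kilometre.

1998 km

Δλ = -175.20 − 174.76 = -349.96°; wrapped into (−180°, 180°]: 10.04°.
Δφ = -21.14 − -36.85 = 15.71°.
a = sin²(Δφ/2) + cos φ₁ · cos φ₂ · sin²(Δλ/2) = 0.024392.
c = 2·atan2(√a, √(1−a)) = 0.31365 rad → d = 6371·c ≈ 1998.24 km.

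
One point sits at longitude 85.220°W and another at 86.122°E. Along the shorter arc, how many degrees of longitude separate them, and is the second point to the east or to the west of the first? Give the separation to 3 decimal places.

Raw difference: 86.122 − -85.220 = 171.342°.
Normalise into (−180°, 180°]: 171.342° stays 171.342°.
Positive ⇒ the second point lies to the east; separation 171.342°.

171.342° east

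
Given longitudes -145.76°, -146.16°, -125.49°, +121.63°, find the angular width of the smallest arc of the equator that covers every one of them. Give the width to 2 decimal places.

Sort the longitudes: -146.16°, -145.76°, -125.49°, +121.63°.
Eastward gaps between consecutive values (wrapping around): 0.40°, 20.27°, 247.12°, 92.21°.
Largest gap = 247.12° ⇒ minimal covering band is its complement: 360° − 247.12° = 112.88°.
Band runs from +121.63° eastward to -125.49°, crossing the antimeridian.

112.88°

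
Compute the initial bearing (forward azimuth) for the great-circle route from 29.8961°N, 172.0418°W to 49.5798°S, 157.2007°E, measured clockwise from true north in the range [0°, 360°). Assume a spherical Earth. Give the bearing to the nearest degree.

Δλ = 157.2007 − -172.0418 = 329.2425°; wrapped into (−180°, 180°]: -30.7575°.
θ = atan2( sin Δλ · cos φ₂ , cos φ₁ · sin φ₂ − sin φ₁ · cos φ₂ · cos Δλ )
  = atan2(-0.33159, -0.93772) = -160.526° → normalised to [0°, 360°): 199.474°.

199°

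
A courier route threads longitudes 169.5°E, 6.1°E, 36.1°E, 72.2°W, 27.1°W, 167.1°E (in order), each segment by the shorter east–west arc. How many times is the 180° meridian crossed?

1

Leg 1: +169.5° → +6.1°, shortest Δλ = -163.4° (west) — does not cross 180°.
Leg 2: +6.1° → +36.1°, shortest Δλ = 30.0° (east) — does not cross 180°.
Leg 3: +36.1° → -72.2°, shortest Δλ = -108.3° (west) — does not cross 180°.
Leg 4: -72.2° → -27.1°, shortest Δλ = 45.1° (east) — does not cross 180°.
Leg 5: -27.1° → +167.1°, shortest Δλ = -165.8° (west) — crosses 180°.
Total crossings: 1.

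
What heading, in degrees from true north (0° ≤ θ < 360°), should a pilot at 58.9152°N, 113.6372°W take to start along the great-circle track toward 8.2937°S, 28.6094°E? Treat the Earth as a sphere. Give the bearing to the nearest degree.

Δλ = 28.6094 − -113.6372 = 142.2466°.
θ = atan2( sin Δλ · cos φ₂ , cos φ₁ · sin φ₂ − sin φ₁ · cos φ₂ · cos Δλ )
  = atan2(0.60586, 0.59556) = 45.491° → normalised to [0°, 360°): 45.491°.

45°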